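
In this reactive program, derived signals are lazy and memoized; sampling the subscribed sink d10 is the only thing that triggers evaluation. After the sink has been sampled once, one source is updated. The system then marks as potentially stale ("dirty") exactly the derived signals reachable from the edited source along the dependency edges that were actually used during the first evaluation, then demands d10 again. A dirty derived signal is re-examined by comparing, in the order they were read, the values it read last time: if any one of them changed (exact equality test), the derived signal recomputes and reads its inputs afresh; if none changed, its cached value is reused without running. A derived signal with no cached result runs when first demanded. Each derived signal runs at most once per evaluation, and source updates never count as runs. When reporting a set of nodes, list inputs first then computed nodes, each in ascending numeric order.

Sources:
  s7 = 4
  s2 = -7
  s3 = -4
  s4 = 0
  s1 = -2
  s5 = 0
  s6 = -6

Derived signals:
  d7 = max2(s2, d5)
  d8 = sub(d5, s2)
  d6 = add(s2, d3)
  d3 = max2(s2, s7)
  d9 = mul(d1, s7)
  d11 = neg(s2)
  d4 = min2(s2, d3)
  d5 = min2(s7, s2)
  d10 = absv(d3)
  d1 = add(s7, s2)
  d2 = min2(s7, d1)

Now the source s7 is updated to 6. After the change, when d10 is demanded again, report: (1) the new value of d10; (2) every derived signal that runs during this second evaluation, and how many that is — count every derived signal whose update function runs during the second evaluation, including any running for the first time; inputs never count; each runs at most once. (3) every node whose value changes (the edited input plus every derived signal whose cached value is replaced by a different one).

Demanding d10 again yields 6.
2 derived signals run: d3, d10.
The nodes whose values change: s7, d3, d10.

First demand of the output computes:
  d3 = max2(-7, 4) = 4
  d10 = absv(4) = 4

After the edit, cleaning proceeds:
  d3: a read changed (s7 4->6) — executes, giving 6.
  d10: a read changed (d3 4->6) — executes, giving 6.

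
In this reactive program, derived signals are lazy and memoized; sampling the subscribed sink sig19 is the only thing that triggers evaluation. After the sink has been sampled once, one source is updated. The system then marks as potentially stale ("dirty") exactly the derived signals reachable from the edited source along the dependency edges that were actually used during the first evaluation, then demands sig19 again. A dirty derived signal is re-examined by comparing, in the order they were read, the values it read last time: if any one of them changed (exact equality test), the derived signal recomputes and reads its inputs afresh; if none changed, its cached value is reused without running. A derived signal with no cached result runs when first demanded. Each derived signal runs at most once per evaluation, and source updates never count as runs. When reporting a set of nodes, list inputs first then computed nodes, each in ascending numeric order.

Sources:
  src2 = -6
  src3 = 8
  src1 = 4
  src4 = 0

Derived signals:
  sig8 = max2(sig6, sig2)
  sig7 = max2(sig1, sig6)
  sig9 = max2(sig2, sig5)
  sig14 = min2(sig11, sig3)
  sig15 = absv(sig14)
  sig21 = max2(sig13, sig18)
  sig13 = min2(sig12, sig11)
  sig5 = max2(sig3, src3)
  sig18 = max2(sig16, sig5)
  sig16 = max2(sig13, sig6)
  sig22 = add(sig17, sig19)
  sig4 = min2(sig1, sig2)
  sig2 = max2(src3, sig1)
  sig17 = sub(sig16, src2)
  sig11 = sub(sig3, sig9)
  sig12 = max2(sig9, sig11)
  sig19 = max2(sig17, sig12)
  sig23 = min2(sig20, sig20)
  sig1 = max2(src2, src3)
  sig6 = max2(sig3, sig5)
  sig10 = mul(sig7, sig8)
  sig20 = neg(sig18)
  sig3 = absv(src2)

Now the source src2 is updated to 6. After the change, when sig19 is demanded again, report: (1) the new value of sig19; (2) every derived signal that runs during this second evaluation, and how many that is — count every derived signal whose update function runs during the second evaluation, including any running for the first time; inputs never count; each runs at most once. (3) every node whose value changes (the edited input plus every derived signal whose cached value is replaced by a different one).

Demanding sig19 again yields 8.
4 derived signals run: sig1, sig3, sig17, sig19.
The nodes whose values change: src2, sig17, sig19.
Note where the cutoff bites: sig2 is checked, finds nothing changed, and keeps its cache.

First demand of the output computes:
  sig1 = max2(-6, 8) = 8
  sig2 = max2(8, 8) = 8
  sig3 = absv(-6) = 6
  sig5 = max2(6, 8) = 8
  sig6 = max2(6, 8) = 8
  sig9 = max2(8, 8) = 8
  sig11 = sub(6, 8) = -2
  sig12 = max2(8, -2) = 8
  sig13 = min2(8, -2) = -2
  sig16 = max2(-2, 8) = 8
  sig17 = sub(8, -6) = 14
  sig19 = max2(14, 8) = 14

After the edit, cleaning proceeds:
  sig1: a read changed (src2 -6->6) — executes, giving 8 — identical to its old value.
  sig2: dirty, but its reads are unchanged (src3 unchanged, sig1 unchanged); cached 8 stands.
  sig3: a read changed (src2 -6->6) — executes, giving 6 — identical to its old value.
  sig5: dirty, but its reads are unchanged (sig3 unchanged, src3 unchanged); cached 8 stands.
  sig6: dirty, but its reads are unchanged (sig3 unchanged, sig5 unchanged); cached 8 stands.
  sig9: dirty, but its reads are unchanged (sig2 unchanged, sig5 unchanged); cached 8 stands.
  sig11: dirty, but its reads are unchanged (sig3 unchanged, sig9 unchanged); cached -2 stands.
  sig12: dirty, but its reads are unchanged (sig9 unchanged, sig11 unchanged); cached 8 stands.
  sig13: dirty, but its reads are unchanged (sig12 unchanged, sig11 unchanged); cached -2 stands.
  sig16: dirty, but its reads are unchanged (sig13 unchanged, sig6 unchanged); cached 8 stands.
  sig17: a read changed (src2 -6->6) — executes, giving 2.
  sig19: a read changed (sig17 14->2) — executes, giving 8.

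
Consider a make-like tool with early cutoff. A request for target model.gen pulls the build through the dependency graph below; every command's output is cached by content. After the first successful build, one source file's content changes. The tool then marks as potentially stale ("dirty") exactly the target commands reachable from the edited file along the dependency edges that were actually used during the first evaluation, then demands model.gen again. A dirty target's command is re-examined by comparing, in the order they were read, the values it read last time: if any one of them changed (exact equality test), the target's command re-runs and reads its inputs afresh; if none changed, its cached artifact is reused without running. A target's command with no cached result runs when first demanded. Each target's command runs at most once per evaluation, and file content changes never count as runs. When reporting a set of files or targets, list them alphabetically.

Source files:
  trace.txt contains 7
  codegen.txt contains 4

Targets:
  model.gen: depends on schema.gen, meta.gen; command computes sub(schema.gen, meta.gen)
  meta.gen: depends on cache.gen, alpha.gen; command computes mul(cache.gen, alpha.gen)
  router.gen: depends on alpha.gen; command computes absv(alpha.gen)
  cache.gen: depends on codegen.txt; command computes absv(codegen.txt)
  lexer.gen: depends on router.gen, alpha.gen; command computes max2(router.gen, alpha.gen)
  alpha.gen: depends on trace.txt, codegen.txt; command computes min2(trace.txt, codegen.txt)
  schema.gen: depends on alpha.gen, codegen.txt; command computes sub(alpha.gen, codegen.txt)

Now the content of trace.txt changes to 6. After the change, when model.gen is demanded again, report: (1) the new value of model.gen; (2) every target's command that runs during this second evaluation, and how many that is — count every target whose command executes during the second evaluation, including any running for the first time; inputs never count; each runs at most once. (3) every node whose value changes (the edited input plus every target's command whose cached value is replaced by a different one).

Demanding model.gen again yields -16.
1 target commands run: alpha.gen.
The nodes whose values change: trace.txt.
Note the absorption at alpha.gen: it re-runs yet its value is the same, leaving the output's value untouched.

First demand of the output computes:
  alpha.gen = min2(7, 4) = 4
  cache.gen = absv(4) = 4
  meta.gen = mul(4, 4) = 16
  schema.gen = sub(4, 4) = 0
  model.gen = sub(0, 16) = -16

After the edit, cleaning proceeds:
  alpha.gen: a read changed (trace.txt 7->6) — executes, giving 4 — identical to its old value.
  meta.gen: dirty, but its reads are unchanged (cache.gen unchanged, alpha.gen unchanged); cached 16 stands.
  schema.gen: dirty, but its reads are unchanged (alpha.gen unchanged, codegen.txt unchanged); cached 0 stands.
  model.gen: dirty, but its reads are unchanged (schema.gen unchanged, meta.gen unchanged); cached -16 stands.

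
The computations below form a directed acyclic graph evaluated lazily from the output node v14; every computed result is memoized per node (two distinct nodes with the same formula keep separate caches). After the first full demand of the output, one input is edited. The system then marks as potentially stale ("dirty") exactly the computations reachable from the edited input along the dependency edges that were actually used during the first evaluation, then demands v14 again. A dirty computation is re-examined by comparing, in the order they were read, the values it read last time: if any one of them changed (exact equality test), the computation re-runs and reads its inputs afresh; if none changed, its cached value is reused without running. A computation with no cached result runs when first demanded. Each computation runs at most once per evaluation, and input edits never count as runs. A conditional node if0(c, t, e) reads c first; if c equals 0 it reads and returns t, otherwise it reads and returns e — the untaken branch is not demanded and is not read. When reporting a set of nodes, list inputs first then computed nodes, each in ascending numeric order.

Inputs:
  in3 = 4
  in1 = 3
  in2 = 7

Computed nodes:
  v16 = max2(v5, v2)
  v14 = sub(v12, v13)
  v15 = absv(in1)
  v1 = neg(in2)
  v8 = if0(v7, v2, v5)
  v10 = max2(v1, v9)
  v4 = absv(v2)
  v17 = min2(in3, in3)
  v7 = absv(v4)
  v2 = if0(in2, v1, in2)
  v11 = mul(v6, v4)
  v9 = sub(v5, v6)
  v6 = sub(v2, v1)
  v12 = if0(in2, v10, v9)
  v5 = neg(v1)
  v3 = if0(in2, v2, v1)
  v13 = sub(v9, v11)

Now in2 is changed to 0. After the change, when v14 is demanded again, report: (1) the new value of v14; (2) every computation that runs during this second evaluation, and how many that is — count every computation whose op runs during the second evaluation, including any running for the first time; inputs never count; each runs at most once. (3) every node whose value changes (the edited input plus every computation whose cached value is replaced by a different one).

Demanding v14 again yields 0.
11 computations run: v1, v2, v4, v5, v6, v9, v10, v11, v12, v13, v14.
The nodes whose values change: in2, v1, v2, v4, v5, v6, v9, v11, v12, v13, v14.
Note the branch switch — v10 had no cache and runs now for the first time.

First demand of the output computes:
  v1 = neg(7) = -7
  v2 = if0(in2=7 -> else branch in2) = 7
  v4 = absv(7) = 7
  v5 = neg(-7) = 7
  v6 = sub(7, -7) = 14
  v9 = sub(7, 14) = -7
  v11 = mul(14, 7) = 98
  v12 = if0(in2=7 -> else branch v9) = -7
  v13 = sub(-7, 98) = -105
  v14 = sub(-7, -105) = 98

After the edit, cleaning proceeds:
  v1: a read changed (in2 7->0) — executes, giving 0.
  v2: a read changed (in2 7->0; in2 7->0) — executes, giving 0.
  v4: a read changed (v2 7->0) — executes, giving 0.
  v5: a read changed (v1 -7->0) — executes, giving 0.
  v6: a read changed (v2 7->0; v1 -7->0) — executes, giving 0.
  v9: a read changed (v5 7->0; v6 14->0) — executes, giving 0.
  v10: had never run; runs now, result 0.
  v11: a read changed (v6 14->0; v4 7->0) — executes, giving 0.
  v12: a read changed (in2 7->0; v9 -7->0) — executes, giving 0.
  v13: a read changed (v9 -7->0; v11 98->0) — executes, giving 0.
  v14: a read changed (v12 -7->0; v13 -105->0) — executes, giving 0.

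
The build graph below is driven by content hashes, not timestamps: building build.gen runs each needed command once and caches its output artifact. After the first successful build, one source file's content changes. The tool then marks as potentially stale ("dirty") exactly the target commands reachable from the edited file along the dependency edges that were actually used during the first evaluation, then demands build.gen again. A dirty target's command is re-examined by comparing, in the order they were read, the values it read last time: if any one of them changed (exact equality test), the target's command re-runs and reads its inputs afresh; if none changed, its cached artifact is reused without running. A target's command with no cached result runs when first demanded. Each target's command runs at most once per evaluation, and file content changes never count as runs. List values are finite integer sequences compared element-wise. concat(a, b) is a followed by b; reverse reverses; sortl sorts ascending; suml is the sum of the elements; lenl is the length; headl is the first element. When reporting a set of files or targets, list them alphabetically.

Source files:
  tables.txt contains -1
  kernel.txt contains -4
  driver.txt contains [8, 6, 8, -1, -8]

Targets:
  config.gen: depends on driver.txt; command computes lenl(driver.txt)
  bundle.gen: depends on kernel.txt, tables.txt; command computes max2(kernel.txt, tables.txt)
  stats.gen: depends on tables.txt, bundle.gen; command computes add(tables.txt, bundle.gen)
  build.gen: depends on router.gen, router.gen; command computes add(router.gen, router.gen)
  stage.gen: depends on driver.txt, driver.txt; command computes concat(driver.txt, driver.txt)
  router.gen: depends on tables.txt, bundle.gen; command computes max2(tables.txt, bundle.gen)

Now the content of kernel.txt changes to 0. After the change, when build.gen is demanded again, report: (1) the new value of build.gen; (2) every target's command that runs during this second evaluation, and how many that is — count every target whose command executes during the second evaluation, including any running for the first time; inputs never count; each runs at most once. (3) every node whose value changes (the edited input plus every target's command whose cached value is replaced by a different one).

build.gen now evaluates to 0.
Run set: build.gen, bundle.gen, router.gen (3 run).
Changed values: build.gen, bundle.gen, kernel.txt, router.gen.

Initial pass — values computed on the first demand:
  bundle.gen = max2(-4, -1) = -1
  router.gen = max2(-1, -1) = -1
  build.gen = add(-1, -1) = -2

Second demand — change propagation:
  bundle.gen: re-runs because kernel.txt -4->0; new result 0.
  router.gen: re-runs because bundle.gen -1->0; new result 0.
  build.gen: re-runs because router.gen -1->0; router.gen -1->0; new result 0.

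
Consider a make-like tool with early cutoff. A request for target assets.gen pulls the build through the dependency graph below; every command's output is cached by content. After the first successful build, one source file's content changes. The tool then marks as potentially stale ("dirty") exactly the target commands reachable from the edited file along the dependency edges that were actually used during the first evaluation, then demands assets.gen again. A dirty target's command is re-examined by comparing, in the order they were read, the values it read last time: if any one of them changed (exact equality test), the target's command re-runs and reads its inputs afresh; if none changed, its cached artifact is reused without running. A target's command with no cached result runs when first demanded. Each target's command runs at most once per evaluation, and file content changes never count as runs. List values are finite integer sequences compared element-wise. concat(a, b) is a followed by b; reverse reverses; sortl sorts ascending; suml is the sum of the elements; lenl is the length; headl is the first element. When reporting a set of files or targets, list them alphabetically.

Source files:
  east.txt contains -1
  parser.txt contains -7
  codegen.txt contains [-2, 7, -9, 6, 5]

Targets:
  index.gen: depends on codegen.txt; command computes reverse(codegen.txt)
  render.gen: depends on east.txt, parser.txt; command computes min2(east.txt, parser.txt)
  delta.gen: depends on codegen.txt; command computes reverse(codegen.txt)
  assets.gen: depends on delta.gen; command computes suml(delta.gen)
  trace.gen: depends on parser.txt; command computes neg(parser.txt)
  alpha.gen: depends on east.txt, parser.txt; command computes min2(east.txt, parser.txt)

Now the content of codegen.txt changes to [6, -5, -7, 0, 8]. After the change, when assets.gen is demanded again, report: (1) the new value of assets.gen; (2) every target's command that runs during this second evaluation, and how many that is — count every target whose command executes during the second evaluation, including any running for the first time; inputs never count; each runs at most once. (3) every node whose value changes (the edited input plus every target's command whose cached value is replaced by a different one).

Demanding assets.gen again yields 2.
2 target commands run: assets.gen, delta.gen.
The nodes whose values change: assets.gen, codegen.txt, delta.gen.

First demand of the output computes:
  delta.gen = reverse([-2, 7, -9, 6, 5]) = [5, 6, -9, 7, -2]
  assets.gen = suml([5, 6, -9, 7, -2]) = 7

After the edit, cleaning proceeds:
  delta.gen: a read changed (codegen.txt [-2, 7, -9, 6, 5]->[6, -5, -7, 0, 8]) — executes, giving [8, 0, -7, -5, 6].
  assets.gen: a read changed (delta.gen [5, 6, -9, 7, -2]->[8, 0, -7, -5, 6]) — executes, giving 2.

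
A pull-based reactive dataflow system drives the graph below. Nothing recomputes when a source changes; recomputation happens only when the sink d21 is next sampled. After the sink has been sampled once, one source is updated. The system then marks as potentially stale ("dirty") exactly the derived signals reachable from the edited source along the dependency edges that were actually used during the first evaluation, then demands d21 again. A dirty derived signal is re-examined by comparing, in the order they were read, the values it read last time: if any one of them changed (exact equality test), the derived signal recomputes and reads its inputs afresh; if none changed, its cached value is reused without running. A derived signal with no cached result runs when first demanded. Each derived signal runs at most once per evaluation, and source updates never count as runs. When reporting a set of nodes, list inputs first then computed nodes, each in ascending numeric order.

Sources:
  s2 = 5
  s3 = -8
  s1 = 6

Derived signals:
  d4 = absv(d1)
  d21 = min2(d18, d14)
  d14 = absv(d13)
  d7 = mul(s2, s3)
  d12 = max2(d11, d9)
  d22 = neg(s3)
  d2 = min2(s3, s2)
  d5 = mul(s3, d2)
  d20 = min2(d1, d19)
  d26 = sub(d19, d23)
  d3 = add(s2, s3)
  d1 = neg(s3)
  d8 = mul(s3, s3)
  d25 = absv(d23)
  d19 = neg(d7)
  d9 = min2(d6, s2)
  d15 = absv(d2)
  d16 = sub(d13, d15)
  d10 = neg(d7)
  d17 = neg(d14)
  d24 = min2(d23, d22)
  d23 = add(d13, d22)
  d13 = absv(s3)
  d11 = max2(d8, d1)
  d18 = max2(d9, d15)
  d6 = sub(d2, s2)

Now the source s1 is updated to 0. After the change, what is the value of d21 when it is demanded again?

First evaluation (everything demanded from the output):
  d2 = min2(-8, 5) = -8
  d6 = sub(-8, 5) = -13
  d9 = min2(-13, 5) = -13
  d13 = absv(-8) = 8
  d14 = absv(8) = 8
  d15 = absv(-8) = 8
  d18 = max2(-13, 8) = 8
  d21 = min2(8, 8) = 8

Propagation after the edit:
  s1 feeds no computation that the output demands — nothing is marked dirty and nothing runs.

Key observation: s1 is never demanded by the output, so the edit triggers no recomputation at all.

New value of d21: 8.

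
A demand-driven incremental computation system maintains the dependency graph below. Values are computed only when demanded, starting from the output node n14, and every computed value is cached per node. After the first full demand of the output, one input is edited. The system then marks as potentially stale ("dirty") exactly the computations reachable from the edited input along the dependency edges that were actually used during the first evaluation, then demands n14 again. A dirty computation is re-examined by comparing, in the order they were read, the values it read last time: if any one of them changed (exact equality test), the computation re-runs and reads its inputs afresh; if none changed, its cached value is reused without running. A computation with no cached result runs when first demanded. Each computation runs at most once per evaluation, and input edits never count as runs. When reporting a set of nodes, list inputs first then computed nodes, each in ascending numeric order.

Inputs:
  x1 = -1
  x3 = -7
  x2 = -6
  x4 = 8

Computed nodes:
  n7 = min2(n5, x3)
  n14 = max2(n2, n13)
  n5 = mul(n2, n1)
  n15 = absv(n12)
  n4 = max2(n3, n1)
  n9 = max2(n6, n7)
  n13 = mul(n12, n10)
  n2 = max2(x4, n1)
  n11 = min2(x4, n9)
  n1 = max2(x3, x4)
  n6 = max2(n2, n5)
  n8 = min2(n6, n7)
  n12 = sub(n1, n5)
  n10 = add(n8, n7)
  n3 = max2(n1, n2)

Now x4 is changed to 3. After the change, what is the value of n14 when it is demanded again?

First evaluation (everything demanded from the output):
  n1 = max2(-7, 8) = 8
  n2 = max2(8, 8) = 8
  n5 = mul(8, 8) = 64
  n6 = max2(8, 64) = 64
  n7 = min2(64, -7) = -7
  n8 = min2(64, -7) = -7
  n10 = add(-7, -7) = -14
  n12 = sub(8, 64) = -56
  n13 = mul(-56, -14) = 784
  n14 = max2(8, 784) = 784

Propagation after the edit:
  n1: runs — x4 8->3; result 3.
  n2: runs — x4 8->3; n1 8->3; result 3.
  n5: runs — n2 8->3; n1 8->3; result 9.
  n6: runs — n2 8->3; n5 64->9; result 9.
  n7: runs — n5 64->9; result -7 (same value as before).
  n8: runs — n6 64->9; result -7 (same value as before).
  n10: checked — values it read are unchanged (n8 unchanged, n7 unchanged); reused cached -14 without running.
  n12: runs — n1 8->3; n5 64->9; result -6.
  n13: runs — n12 -56->-6; result 84.
  n14: runs — n2 8->3; n13 784->84; result 84.

Key observation: the cutoff stops propagation at n10 — its inputs' values are unchanged, so it reuses its cache.

New value of n14: 84.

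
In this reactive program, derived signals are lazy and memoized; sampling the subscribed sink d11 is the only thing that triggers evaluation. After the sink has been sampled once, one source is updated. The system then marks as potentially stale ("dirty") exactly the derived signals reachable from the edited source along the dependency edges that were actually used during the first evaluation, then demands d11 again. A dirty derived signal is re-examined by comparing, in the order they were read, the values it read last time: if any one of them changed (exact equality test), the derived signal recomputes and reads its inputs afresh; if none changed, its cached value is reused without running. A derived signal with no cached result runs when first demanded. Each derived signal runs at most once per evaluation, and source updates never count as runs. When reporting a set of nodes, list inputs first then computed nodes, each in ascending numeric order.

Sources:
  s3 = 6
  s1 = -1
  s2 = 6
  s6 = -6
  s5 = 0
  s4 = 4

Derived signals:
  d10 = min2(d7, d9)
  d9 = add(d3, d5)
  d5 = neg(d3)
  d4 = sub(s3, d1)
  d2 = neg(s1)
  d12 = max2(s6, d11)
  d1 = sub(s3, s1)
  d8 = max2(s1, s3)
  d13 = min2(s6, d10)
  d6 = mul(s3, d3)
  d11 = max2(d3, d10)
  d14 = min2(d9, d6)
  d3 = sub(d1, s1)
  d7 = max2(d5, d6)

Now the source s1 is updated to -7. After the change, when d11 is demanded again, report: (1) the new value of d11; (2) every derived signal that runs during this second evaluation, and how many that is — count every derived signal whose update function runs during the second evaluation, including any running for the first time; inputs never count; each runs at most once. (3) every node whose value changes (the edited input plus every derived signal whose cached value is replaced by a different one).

First demand of the output computes:
  d1 = sub(6, -1) = 7
  d3 = sub(7, -1) = 8
  d5 = neg(8) = -8
  d6 = mul(6, 8) = 48
  d7 = max2(-8, 48) = 48
  d9 = add(8, -8) = 0
  d10 = min2(48, 0) = 0
  d11 = max2(8, 0) = 8

After the edit, cleaning proceeds:
  d1: a read changed (s1 -1->-7) — executes, giving 13.
  d3: a read changed (d1 7->13; s1 -1->-7) — executes, giving 20.
  d5: a read changed (d3 8->20) — executes, giving -20.
  d6: a read changed (d3 8->20) — executes, giving 120.
  d7: a read changed (d5 -8->-20; d6 48->120) — executes, giving 120.
  d9: a read changed (d3 8->20; d5 -8->-20) — executes, giving 0 — identical to its old value.
  d10: a read changed (d7 48->120) — executes, giving 0 — identical to its old value.
  d11: a read changed (d3 8->20) — executes, giving 20.

Demanding d11 again yields 20.
8 derived signals run: d1, d3, d5, d6, d7, d9, d10, d11.
The nodes whose values change: s1, d1, d3, d5, d6, d7, d11.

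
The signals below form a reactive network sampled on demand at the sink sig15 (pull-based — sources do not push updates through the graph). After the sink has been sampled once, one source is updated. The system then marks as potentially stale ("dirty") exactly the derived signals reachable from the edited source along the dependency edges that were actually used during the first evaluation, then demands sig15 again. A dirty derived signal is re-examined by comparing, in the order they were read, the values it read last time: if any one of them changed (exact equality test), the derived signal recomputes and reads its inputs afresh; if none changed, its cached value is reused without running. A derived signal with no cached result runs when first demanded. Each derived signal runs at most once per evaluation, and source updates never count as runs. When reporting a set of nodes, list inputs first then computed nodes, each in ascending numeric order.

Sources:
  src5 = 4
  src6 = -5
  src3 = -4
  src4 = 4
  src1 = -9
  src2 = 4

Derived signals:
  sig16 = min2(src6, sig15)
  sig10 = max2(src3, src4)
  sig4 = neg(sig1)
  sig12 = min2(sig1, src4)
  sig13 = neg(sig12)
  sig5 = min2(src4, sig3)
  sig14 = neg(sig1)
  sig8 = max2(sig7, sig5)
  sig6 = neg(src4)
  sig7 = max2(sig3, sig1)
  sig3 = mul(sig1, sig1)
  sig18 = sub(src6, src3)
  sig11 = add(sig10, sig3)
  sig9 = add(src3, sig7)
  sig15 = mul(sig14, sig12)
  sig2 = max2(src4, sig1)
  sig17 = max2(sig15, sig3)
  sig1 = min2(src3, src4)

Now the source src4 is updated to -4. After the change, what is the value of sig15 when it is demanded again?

Initial pass — values computed on the first demand:
  sig1 = min2(-4, 4) = -4
  sig12 = min2(-4, 4) = -4
  sig14 = neg(-4) = 4
  sig15 = mul(4, -4) = -16

Second demand — change propagation:
  sig1: re-runs because src4 4->-4; new result -4 (unchanged).
  sig12: re-runs because src4 4->-4; new result -4 (unchanged).
  sig14: re-examined; everything it read last time is the same (sig1 unchanged) — cache 4 kept, no run.
  sig15: re-examined; everything it read last time is the same (sig14 unchanged, sig12 unchanged) — cache -16 kept, no run.

The important point: at sig14 every value read last time is unchanged, so the dirty flag clears without a run.

sig15 now evaluates to -16.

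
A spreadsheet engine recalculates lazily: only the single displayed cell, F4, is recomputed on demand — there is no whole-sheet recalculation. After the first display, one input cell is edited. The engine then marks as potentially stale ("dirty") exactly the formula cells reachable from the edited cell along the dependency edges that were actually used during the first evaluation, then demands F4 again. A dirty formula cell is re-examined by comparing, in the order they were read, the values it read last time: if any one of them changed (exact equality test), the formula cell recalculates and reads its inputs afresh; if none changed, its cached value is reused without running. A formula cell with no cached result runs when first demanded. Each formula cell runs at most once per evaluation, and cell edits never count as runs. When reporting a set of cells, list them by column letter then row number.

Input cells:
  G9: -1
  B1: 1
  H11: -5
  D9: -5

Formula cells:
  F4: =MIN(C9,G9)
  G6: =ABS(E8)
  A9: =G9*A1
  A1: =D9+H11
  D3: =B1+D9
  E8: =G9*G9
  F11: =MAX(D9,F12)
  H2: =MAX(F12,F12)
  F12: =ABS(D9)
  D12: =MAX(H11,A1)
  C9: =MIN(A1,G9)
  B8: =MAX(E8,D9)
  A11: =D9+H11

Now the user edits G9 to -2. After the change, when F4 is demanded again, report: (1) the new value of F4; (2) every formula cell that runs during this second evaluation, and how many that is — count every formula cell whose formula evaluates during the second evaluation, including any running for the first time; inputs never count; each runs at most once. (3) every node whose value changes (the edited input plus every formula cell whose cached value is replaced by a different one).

First evaluation (everything demanded from the output):
  A1 = -5 + -5 = -10
  C9 = MIN(-10, -1) = -10
  F4 = MIN(-10, -1) = -10

Propagation after the edit:
  C9: runs — G9 -1->-2; result -10 (same value as before).
  F4: runs — G9 -1->-2; result -10 (same value as before).

New value of F4: -10.
Formula cells that run: C9, F4 — 2 in total.
Values that change: G9.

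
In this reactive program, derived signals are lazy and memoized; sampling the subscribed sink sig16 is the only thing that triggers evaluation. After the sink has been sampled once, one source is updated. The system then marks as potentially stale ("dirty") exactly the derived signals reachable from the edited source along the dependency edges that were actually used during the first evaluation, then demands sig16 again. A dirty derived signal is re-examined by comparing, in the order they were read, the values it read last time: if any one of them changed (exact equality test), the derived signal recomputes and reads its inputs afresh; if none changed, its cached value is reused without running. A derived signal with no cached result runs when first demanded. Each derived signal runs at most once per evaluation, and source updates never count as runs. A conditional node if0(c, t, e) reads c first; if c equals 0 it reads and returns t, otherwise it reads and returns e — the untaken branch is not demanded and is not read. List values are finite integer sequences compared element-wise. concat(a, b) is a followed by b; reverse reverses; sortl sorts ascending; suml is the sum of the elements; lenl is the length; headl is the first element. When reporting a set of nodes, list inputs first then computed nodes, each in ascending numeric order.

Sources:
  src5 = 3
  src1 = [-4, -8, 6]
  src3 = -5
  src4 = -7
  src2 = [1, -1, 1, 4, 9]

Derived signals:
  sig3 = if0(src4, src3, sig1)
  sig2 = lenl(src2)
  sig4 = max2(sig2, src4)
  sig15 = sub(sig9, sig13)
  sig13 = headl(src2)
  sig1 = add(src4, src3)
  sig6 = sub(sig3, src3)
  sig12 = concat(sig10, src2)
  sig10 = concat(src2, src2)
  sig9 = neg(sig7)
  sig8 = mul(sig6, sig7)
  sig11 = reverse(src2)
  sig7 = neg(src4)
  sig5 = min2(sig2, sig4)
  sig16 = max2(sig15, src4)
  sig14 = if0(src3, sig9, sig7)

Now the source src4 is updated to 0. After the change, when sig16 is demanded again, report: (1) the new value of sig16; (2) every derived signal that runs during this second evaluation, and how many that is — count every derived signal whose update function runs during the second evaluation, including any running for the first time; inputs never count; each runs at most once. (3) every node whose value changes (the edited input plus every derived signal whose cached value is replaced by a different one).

Demanding sig16 again yields 0.
4 derived signals run: sig7, sig9, sig15, sig16.
The nodes whose values change: src4, sig7, sig9, sig15, sig16.

First demand of the output computes:
  sig7 = neg(-7) = 7
  sig9 = neg(7) = -7
  sig13 = headl([1, -1, 1, 4, 9]) = 1
  sig15 = sub(-7, 1) = -8
  sig16 = max2(-8, -7) = -7

After the edit, cleaning proceeds:
  sig7: a read changed (src4 -7->0) — executes, giving 0.
  sig9: a read changed (sig7 7->0) — executes, giving 0.
  sig15: a read changed (sig9 -7->0) — executes, giving -1.
  sig16: a read changed (sig15 -8->-1; src4 -7->0) — executes, giving 0.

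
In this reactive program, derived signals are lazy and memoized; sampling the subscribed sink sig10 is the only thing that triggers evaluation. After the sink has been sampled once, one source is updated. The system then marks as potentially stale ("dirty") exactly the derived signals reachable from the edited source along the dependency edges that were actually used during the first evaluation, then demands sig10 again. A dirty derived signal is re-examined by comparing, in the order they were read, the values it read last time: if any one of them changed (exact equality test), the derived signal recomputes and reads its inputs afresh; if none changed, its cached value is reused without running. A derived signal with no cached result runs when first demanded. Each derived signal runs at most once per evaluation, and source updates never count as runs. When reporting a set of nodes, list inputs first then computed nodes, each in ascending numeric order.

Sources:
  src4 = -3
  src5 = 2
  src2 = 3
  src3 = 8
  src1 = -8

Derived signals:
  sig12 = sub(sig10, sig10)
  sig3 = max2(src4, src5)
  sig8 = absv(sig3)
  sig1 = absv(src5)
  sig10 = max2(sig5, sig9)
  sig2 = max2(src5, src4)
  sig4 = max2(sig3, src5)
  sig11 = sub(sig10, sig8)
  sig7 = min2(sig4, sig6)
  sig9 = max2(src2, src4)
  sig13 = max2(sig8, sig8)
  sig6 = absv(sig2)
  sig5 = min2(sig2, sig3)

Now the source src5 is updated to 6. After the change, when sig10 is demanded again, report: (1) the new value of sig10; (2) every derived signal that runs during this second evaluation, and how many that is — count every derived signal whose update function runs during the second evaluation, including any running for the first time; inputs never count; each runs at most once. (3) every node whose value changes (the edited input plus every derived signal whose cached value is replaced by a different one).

Demanding sig10 again yields 6.
4 derived signals run: sig2, sig3, sig5, sig10.
The nodes whose values change: src5, sig2, sig3, sig5, sig10.

First demand of the output computes:
  sig2 = max2(2, -3) = 2
  sig3 = max2(-3, 2) = 2
  sig5 = min2(2, 2) = 2
  sig9 = max2(3, -3) = 3
  sig10 = max2(2, 3) = 3

After the edit, cleaning proceeds:
  sig2: a read changed (src5 2->6) — executes, giving 6.
  sig3: a read changed (src5 2->6) — executes, giving 6.
  sig5: a read changed (sig2 2->6; sig3 2->6) — executes, giving 6.
  sig10: a read changed (sig5 2->6) — executes, giving 6.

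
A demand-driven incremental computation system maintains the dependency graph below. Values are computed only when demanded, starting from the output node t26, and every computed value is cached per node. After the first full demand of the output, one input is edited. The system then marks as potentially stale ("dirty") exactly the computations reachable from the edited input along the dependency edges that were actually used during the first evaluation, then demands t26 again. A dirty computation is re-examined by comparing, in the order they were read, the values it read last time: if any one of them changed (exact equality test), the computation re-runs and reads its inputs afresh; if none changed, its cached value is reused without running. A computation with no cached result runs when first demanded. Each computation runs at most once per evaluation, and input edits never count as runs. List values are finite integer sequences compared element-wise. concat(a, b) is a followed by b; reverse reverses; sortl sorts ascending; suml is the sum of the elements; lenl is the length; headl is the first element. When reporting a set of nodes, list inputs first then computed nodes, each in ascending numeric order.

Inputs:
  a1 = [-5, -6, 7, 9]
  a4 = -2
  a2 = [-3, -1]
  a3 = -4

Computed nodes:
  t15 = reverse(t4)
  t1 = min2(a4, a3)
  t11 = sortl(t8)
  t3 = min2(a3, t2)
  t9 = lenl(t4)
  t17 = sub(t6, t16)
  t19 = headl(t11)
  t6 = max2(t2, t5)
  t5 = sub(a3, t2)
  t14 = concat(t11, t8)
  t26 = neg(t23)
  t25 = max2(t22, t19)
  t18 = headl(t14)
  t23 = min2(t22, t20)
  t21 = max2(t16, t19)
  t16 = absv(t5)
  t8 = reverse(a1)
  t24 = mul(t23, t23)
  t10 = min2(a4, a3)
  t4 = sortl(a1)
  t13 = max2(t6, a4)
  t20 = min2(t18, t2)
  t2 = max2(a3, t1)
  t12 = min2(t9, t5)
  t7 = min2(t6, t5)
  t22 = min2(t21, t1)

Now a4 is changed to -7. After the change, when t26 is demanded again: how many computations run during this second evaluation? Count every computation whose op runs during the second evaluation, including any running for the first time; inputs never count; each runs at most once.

First evaluation (everything demanded from the output):
  t1 = min2(-2, -4) = -4
  t2 = max2(-4, -4) = -4
  t5 = sub(-4, -4) = 0
  t8 = reverse([-5, -6, 7, 9]) = [9, 7, -6, -5]
  t11 = sortl([9, 7, -6, -5]) = [-6, -5, 7, 9]
  t14 = concat([-6, -5, 7, 9], [9, 7, -6, -5]) = [-6, -5, 7, 9, 9, 7, -6, -5]
  t16 = absv(0) = 0
  t18 = headl([-6, -5, 7, 9, 9, 7, -6, -5]) = -6
  t19 = headl([-6, -5, 7, 9]) = -6
  t20 = min2(-6, -4) = -6
  t21 = max2(0, -6) = 0
  t22 = min2(0, -4) = -4
  t23 = min2(-4, -6) = -6
  t26 = neg(-6) = 6

Propagation after the edit:
  t1: runs — a4 -2->-7; result -7.
  t2: runs — t1 -4->-7; result -4 (same value as before).
  t5: checked — values it read are unchanged (a3 unchanged, t2 unchanged); reused cached 0 without running.
  t16: checked — values it read are unchanged (t5 unchanged); reused cached 0 without running.
  t20: checked — values it read are unchanged (t18 unchanged, t2 unchanged); reused cached -6 without running.
  t21: checked — values it read are unchanged (t16 unchanged, t19 unchanged); reused cached 0 without running.
  t22: runs — t1 -4->-7; result -7.
  t23: runs — t22 -4->-7; result -7.
  t26: runs — t23 -6->-7; result 7.

Key observation: the cutoff stops propagation at t5 — its inputs' values are unchanged, so it reuses its cache.

Computations that run: t1, t2, t22, t23, t26 — 5 in total.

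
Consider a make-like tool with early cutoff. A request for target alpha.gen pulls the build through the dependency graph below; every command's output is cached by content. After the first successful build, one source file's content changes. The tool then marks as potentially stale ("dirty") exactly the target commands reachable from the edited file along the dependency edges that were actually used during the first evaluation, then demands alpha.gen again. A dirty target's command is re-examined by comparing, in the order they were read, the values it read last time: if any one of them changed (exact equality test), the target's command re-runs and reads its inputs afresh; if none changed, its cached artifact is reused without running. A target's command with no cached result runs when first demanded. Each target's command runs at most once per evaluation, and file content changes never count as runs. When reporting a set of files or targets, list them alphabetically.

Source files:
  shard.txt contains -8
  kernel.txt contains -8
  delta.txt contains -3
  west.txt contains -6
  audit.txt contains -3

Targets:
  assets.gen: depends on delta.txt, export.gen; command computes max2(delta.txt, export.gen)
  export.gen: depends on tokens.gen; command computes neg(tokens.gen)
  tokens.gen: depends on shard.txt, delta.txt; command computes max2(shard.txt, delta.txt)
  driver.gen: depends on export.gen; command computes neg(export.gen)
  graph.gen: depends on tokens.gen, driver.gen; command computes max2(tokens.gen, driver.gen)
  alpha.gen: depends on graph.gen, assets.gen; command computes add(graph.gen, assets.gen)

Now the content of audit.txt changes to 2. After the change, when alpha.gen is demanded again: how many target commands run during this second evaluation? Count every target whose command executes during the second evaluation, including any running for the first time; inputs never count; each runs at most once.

First demand of the output computes:
  tokens.gen = max2(-8, -3) = -3
  export.gen = neg(-3) = 3
  assets.gen = max2(-3, 3) = 3
  driver.gen = neg(3) = -3
  graph.gen = max2(-3, -3) = -3
  alpha.gen = add(-3, 3) = 0

After the edit, cleaning proceeds:
  no node depends on audit.txt at all; the second demand re-runs nothing.

Note the shortcut — nothing in the graph depends on audit.txt at all, so no recomputation happens.

0 target commands run: none.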